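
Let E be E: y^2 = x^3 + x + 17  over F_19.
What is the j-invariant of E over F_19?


Delta = -16(4 a^3 + 27 b^2) mod 19 = 13
-1728 * (4 a)^3 = -1728 * (4*1)^3 mod 19 = 7
j = 7 * 13^(-1) mod 19 = 2

j = 2 (mod 19)


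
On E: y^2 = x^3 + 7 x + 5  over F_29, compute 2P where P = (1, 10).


Doubling: s = (3 x1^2 + a) / (2 y1)
s = (3*1^2 + 7) / (2*10) mod 29 = 15
x3 = s^2 - 2 x1 mod 29 = 15^2 - 2*1 = 20
y3 = s (x1 - x3) - y1 mod 29 = 15 * (1 - 20) - 10 = 24

2P = (20, 24)


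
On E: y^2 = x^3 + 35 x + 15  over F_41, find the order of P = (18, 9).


Compute successive multiples of P until we hit O:
  1P = (18, 9)
  2P = (6, 20)
  3P = (13, 24)
  4P = (19, 35)
  5P = (24, 40)
  6P = (20, 8)
  7P = (34, 40)
  8P = (40, 15)
  ... (continuing to 17P)
  17P = O

ord(P) = 17


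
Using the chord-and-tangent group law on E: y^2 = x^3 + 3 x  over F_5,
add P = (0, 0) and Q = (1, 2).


P != Q, so use the chord formula.
s = (y2 - y1) / (x2 - x1) = (2) / (1) mod 5 = 2
x3 = s^2 - x1 - x2 mod 5 = 2^2 - 0 - 1 = 3
y3 = s (x1 - x3) - y1 mod 5 = 2 * (0 - 3) - 0 = 4

P + Q = (3, 4)


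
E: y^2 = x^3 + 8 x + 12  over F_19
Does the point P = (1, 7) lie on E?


Check whether y^2 = x^3 + 8 x + 12 (mod 19) for (x, y) = (1, 7).
LHS: y^2 = 7^2 mod 19 = 11
RHS: x^3 + 8 x + 12 = 1^3 + 8*1 + 12 mod 19 = 2
LHS != RHS

No, not on the curve


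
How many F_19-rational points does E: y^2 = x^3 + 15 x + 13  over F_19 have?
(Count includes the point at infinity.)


For each x in F_19, count y with y^2 = x^3 + 15 x + 13 mod 19:
  x = 3: RHS = 9, y in [3, 16]  -> 2 point(s)
  x = 4: RHS = 4, y in [2, 17]  -> 2 point(s)
  x = 5: RHS = 4, y in [2, 17]  -> 2 point(s)
  x = 7: RHS = 5, y in [9, 10]  -> 2 point(s)
  x = 10: RHS = 4, y in [2, 17]  -> 2 point(s)
  x = 13: RHS = 11, y in [7, 12]  -> 2 point(s)
  x = 16: RHS = 17, y in [6, 13]  -> 2 point(s)
  x = 18: RHS = 16, y in [4, 15]  -> 2 point(s)
Affine points: 16. Add the point at infinity: total = 17.

#E(F_19) = 17


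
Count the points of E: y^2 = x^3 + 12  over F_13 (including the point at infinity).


For each x in F_13, count y with y^2 = x^3 + 0 x + 12 mod 13:
  x = 0: RHS = 12, y in [5, 8]  -> 2 point(s)
  x = 1: RHS = 0, y in [0]  -> 1 point(s)
  x = 3: RHS = 0, y in [0]  -> 1 point(s)
  x = 7: RHS = 4, y in [2, 11]  -> 2 point(s)
  x = 8: RHS = 4, y in [2, 11]  -> 2 point(s)
  x = 9: RHS = 0, y in [0]  -> 1 point(s)
  x = 11: RHS = 4, y in [2, 11]  -> 2 point(s)
Affine points: 11. Add the point at infinity: total = 12.

#E(F_13) = 12


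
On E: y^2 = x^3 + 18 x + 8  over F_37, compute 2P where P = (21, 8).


Doubling: s = (3 x1^2 + a) / (2 y1)
s = (3*21^2 + 18) / (2*8) mod 37 = 26
x3 = s^2 - 2 x1 mod 37 = 26^2 - 2*21 = 5
y3 = s (x1 - x3) - y1 mod 37 = 26 * (21 - 5) - 8 = 1

2P = (5, 1)


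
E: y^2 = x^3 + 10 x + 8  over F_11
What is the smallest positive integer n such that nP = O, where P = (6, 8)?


Compute successive multiples of P until we hit O:
  1P = (6, 8)
  2P = (2, 5)
  3P = (7, 5)
  4P = (7, 6)
  5P = (2, 6)
  6P = (6, 3)
  7P = O

ord(P) = 7


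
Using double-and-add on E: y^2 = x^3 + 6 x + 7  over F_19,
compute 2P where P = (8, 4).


k = 2 = 10_2 (binary, LSB first: 01)
Double-and-add from P = (8, 4):
  bit 0 = 0: acc unchanged = O
  bit 1 = 1: acc = O + (4, 0) = (4, 0)

2P = (4, 0)


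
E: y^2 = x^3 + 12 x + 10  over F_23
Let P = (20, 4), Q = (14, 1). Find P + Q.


P != Q, so use the chord formula.
s = (y2 - y1) / (x2 - x1) = (20) / (17) mod 23 = 12
x3 = s^2 - x1 - x2 mod 23 = 12^2 - 20 - 14 = 18
y3 = s (x1 - x3) - y1 mod 23 = 12 * (20 - 18) - 4 = 20

P + Q = (18, 20)


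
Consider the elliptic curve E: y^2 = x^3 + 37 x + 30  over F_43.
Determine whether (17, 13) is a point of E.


Check whether y^2 = x^3 + 37 x + 30 (mod 43) for (x, y) = (17, 13).
LHS: y^2 = 13^2 mod 43 = 40
RHS: x^3 + 37 x + 30 = 17^3 + 37*17 + 30 mod 43 = 25
LHS != RHS

No, not on the curve


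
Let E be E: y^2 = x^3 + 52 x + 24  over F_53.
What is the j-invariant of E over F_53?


Delta = -16(4 a^3 + 27 b^2) mod 53 = 14
-1728 * (4 a)^3 = -1728 * (4*52)^3 mod 53 = 34
j = 34 * 14^(-1) mod 53 = 10

j = 10 (mod 53)


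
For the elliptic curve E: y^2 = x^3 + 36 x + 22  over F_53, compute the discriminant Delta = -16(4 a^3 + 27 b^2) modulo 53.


4 a^3 + 27 b^2 = 4*36^3 + 27*22^2 = 186624 + 13068 = 199692
Delta = -16 * (199692) = -3195072
Delta mod 53 = 33

Delta = 33 (mod 53)


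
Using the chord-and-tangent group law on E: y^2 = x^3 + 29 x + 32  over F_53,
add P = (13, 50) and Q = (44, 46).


P != Q, so use the chord formula.
s = (y2 - y1) / (x2 - x1) = (49) / (31) mod 53 = 5
x3 = s^2 - x1 - x2 mod 53 = 5^2 - 13 - 44 = 21
y3 = s (x1 - x3) - y1 mod 53 = 5 * (13 - 21) - 50 = 16

P + Q = (21, 16)


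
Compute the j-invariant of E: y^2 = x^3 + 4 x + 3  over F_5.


Delta = -16(4 a^3 + 27 b^2) mod 5 = 1
-1728 * (4 a)^3 = -1728 * (4*4)^3 mod 5 = 2
j = 2 * 1^(-1) mod 5 = 2

j = 2 (mod 5)


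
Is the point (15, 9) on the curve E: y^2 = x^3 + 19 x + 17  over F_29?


Check whether y^2 = x^3 + 19 x + 17 (mod 29) for (x, y) = (15, 9).
LHS: y^2 = 9^2 mod 29 = 23
RHS: x^3 + 19 x + 17 = 15^3 + 19*15 + 17 mod 29 = 23
LHS = RHS

Yes, on the curve


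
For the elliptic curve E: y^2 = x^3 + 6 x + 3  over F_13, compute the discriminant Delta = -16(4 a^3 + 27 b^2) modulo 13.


4 a^3 + 27 b^2 = 4*6^3 + 27*3^2 = 864 + 243 = 1107
Delta = -16 * (1107) = -17712
Delta mod 13 = 7

Delta = 7 (mod 13)


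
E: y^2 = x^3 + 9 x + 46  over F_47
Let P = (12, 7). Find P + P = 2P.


Doubling: s = (3 x1^2 + a) / (2 y1)
s = (3*12^2 + 9) / (2*7) mod 47 = 8
x3 = s^2 - 2 x1 mod 47 = 8^2 - 2*12 = 40
y3 = s (x1 - x3) - y1 mod 47 = 8 * (12 - 40) - 7 = 4

2P = (40, 4)


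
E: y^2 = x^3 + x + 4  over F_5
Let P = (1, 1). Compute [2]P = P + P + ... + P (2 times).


k = 2 = 10_2 (binary, LSB first: 01)
Double-and-add from P = (1, 1):
  bit 0 = 0: acc unchanged = O
  bit 1 = 1: acc = O + (2, 2) = (2, 2)

2P = (2, 2)


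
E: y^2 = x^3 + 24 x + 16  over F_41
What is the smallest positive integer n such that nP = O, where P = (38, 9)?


Compute successive multiples of P until we hit O:
  1P = (38, 9)
  2P = (22, 9)
  3P = (22, 32)
  4P = (38, 32)
  5P = O

ord(P) = 5


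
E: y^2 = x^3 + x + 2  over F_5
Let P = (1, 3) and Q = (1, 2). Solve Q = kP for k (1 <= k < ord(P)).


Enumerate multiples of P until we hit Q = (1, 2):
  1P = (1, 3)
  2P = (4, 0)
  3P = (1, 2)
Match found at i = 3.

k = 3


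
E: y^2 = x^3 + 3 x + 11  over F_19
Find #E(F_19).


For each x in F_19, count y with y^2 = x^3 + 3 x + 11 mod 19:
  x = 0: RHS = 11, y in [7, 12]  -> 2 point(s)
  x = 2: RHS = 6, y in [5, 14]  -> 2 point(s)
  x = 3: RHS = 9, y in [3, 16]  -> 2 point(s)
  x = 4: RHS = 11, y in [7, 12]  -> 2 point(s)
  x = 6: RHS = 17, y in [6, 13]  -> 2 point(s)
  x = 9: RHS = 7, y in [8, 11]  -> 2 point(s)
  x = 11: RHS = 7, y in [8, 11]  -> 2 point(s)
  x = 13: RHS = 5, y in [9, 10]  -> 2 point(s)
  x = 14: RHS = 4, y in [2, 17]  -> 2 point(s)
  x = 15: RHS = 11, y in [7, 12]  -> 2 point(s)
  x = 17: RHS = 16, y in [4, 15]  -> 2 point(s)
  x = 18: RHS = 7, y in [8, 11]  -> 2 point(s)
Affine points: 24. Add the point at infinity: total = 25.

#E(F_19) = 25


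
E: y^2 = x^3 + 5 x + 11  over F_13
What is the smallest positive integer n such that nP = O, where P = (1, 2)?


Compute successive multiples of P until we hit O:
  1P = (1, 2)
  2P = (2, 9)
  3P = (7, 8)
  4P = (6, 6)
  5P = (3, 12)
  6P = (8, 2)
  7P = (4, 11)
  8P = (4, 2)
  ... (continuing to 15P)
  15P = O

ord(P) = 15


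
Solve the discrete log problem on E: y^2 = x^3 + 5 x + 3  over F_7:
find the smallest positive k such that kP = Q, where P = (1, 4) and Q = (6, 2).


Enumerate multiples of P until we hit Q = (6, 2):
  1P = (1, 4)
  2P = (6, 5)
  3P = (2, 0)
  4P = (6, 2)
Match found at i = 4.

k = 4


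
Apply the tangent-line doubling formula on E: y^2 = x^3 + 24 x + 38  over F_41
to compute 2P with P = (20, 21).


Doubling: s = (3 x1^2 + a) / (2 y1)
s = (3*20^2 + 24) / (2*21) mod 41 = 35
x3 = s^2 - 2 x1 mod 41 = 35^2 - 2*20 = 37
y3 = s (x1 - x3) - y1 mod 41 = 35 * (20 - 37) - 21 = 40

2P = (37, 40)


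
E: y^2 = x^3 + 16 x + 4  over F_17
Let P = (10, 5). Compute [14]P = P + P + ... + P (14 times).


k = 14 = 1110_2 (binary, LSB first: 0111)
Double-and-add from P = (10, 5):
  bit 0 = 0: acc unchanged = O
  bit 1 = 1: acc = O + (15, 7) = (15, 7)
  bit 2 = 1: acc = (15, 7) + (8, 7) = (11, 10)
  bit 3 = 1: acc = (11, 10) + (16, 15) = (8, 10)

14P = (8, 10)


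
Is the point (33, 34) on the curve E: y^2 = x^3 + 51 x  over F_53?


Check whether y^2 = x^3 + 51 x + 0 (mod 53) for (x, y) = (33, 34).
LHS: y^2 = 34^2 mod 53 = 43
RHS: x^3 + 51 x + 0 = 33^3 + 51*33 + 0 mod 53 = 43
LHS = RHS

Yes, on the curve


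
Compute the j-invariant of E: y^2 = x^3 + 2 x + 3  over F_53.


Delta = -16(4 a^3 + 27 b^2) mod 53 = 52
-1728 * (4 a)^3 = -1728 * (4*2)^3 mod 53 = 46
j = 46 * 52^(-1) mod 53 = 7

j = 7 (mod 53)


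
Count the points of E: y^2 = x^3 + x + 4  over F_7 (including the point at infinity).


For each x in F_7, count y with y^2 = x^3 + 1 x + 4 mod 7:
  x = 0: RHS = 4, y in [2, 5]  -> 2 point(s)
  x = 2: RHS = 0, y in [0]  -> 1 point(s)
  x = 4: RHS = 2, y in [3, 4]  -> 2 point(s)
  x = 5: RHS = 1, y in [1, 6]  -> 2 point(s)
  x = 6: RHS = 2, y in [3, 4]  -> 2 point(s)
Affine points: 9. Add the point at infinity: total = 10.

#E(F_7) = 10


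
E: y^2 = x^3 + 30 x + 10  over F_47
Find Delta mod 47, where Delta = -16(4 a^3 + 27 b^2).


4 a^3 + 27 b^2 = 4*30^3 + 27*10^2 = 108000 + 2700 = 110700
Delta = -16 * (110700) = -1771200
Delta mod 47 = 42

Delta = 42 (mod 47)


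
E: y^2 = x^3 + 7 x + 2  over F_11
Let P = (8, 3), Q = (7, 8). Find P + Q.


P != Q, so use the chord formula.
s = (y2 - y1) / (x2 - x1) = (5) / (10) mod 11 = 6
x3 = s^2 - x1 - x2 mod 11 = 6^2 - 8 - 7 = 10
y3 = s (x1 - x3) - y1 mod 11 = 6 * (8 - 10) - 3 = 7

P + Q = (10, 7)


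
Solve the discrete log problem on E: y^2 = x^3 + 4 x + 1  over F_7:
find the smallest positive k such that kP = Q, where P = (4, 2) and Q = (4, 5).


Enumerate multiples of P until we hit Q = (4, 5):
  1P = (4, 2)
  2P = (0, 1)
  3P = (0, 6)
  4P = (4, 5)
Match found at i = 4.

k = 4


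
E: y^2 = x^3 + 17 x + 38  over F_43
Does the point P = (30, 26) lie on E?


Check whether y^2 = x^3 + 17 x + 38 (mod 43) for (x, y) = (30, 26).
LHS: y^2 = 26^2 mod 43 = 31
RHS: x^3 + 17 x + 38 = 30^3 + 17*30 + 38 mod 43 = 28
LHS != RHS

No, not on the curve


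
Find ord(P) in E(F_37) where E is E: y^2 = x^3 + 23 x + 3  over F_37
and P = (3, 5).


Compute successive multiples of P until we hit O:
  1P = (3, 5)
  2P = (19, 26)
  3P = (16, 8)
  4P = (29, 26)
  5P = (1, 8)
  6P = (26, 11)
  7P = (18, 12)
  8P = (20, 29)
  ... (continuing to 41P)
  41P = O

ord(P) = 41


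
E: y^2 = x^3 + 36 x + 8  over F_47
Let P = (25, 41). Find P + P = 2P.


Doubling: s = (3 x1^2 + a) / (2 y1)
s = (3*25^2 + 36) / (2*41) mod 47 = 17
x3 = s^2 - 2 x1 mod 47 = 17^2 - 2*25 = 4
y3 = s (x1 - x3) - y1 mod 47 = 17 * (25 - 4) - 41 = 34

2P = (4, 34)


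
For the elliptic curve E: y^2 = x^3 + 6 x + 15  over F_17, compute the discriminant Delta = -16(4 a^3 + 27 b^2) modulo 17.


4 a^3 + 27 b^2 = 4*6^3 + 27*15^2 = 864 + 6075 = 6939
Delta = -16 * (6939) = -111024
Delta mod 17 = 3

Delta = 3 (mod 17)


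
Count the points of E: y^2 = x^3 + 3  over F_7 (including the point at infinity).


For each x in F_7, count y with y^2 = x^3 + 0 x + 3 mod 7:
  x = 1: RHS = 4, y in [2, 5]  -> 2 point(s)
  x = 2: RHS = 4, y in [2, 5]  -> 2 point(s)
  x = 3: RHS = 2, y in [3, 4]  -> 2 point(s)
  x = 4: RHS = 4, y in [2, 5]  -> 2 point(s)
  x = 5: RHS = 2, y in [3, 4]  -> 2 point(s)
  x = 6: RHS = 2, y in [3, 4]  -> 2 point(s)
Affine points: 12. Add the point at infinity: total = 13.

#E(F_7) = 13


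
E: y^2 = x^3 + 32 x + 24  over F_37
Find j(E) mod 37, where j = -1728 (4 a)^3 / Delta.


Delta = -16(4 a^3 + 27 b^2) mod 37 = 1
-1728 * (4 a)^3 = -1728 * (4*32)^3 mod 37 = 23
j = 23 * 1^(-1) mod 37 = 23

j = 23 (mod 37)


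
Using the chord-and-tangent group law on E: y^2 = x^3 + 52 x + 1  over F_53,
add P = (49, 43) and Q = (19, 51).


P != Q, so use the chord formula.
s = (y2 - y1) / (x2 - x1) = (8) / (23) mod 53 = 28
x3 = s^2 - x1 - x2 mod 53 = 28^2 - 49 - 19 = 27
y3 = s (x1 - x3) - y1 mod 53 = 28 * (49 - 27) - 43 = 43

P + Q = (27, 43)


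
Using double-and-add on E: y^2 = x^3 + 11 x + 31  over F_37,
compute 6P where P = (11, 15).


k = 6 = 110_2 (binary, LSB first: 011)
Double-and-add from P = (11, 15):
  bit 0 = 0: acc unchanged = O
  bit 1 = 1: acc = O + (4, 18) = (4, 18)
  bit 2 = 1: acc = (4, 18) + (32, 6) = (11, 22)

6P = (11, 22)


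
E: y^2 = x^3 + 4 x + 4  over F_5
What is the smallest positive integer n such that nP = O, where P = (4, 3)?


Compute successive multiples of P until we hit O:
  1P = (4, 3)
  2P = (1, 3)
  3P = (0, 2)
  4P = (2, 0)
  5P = (0, 3)
  6P = (1, 2)
  7P = (4, 2)
  8P = O

ord(P) = 8


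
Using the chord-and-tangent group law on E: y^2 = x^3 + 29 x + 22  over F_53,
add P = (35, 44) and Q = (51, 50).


P != Q, so use the chord formula.
s = (y2 - y1) / (x2 - x1) = (6) / (16) mod 53 = 7
x3 = s^2 - x1 - x2 mod 53 = 7^2 - 35 - 51 = 16
y3 = s (x1 - x3) - y1 mod 53 = 7 * (35 - 16) - 44 = 36

P + Q = (16, 36)


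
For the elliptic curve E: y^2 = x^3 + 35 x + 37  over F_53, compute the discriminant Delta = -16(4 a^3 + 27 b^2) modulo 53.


4 a^3 + 27 b^2 = 4*35^3 + 27*37^2 = 171500 + 36963 = 208463
Delta = -16 * (208463) = -3335408
Delta mod 53 = 41

Delta = 41 (mod 53)


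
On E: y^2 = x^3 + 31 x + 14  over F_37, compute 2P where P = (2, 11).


Doubling: s = (3 x1^2 + a) / (2 y1)
s = (3*2^2 + 31) / (2*11) mod 37 = 7
x3 = s^2 - 2 x1 mod 37 = 7^2 - 2*2 = 8
y3 = s (x1 - x3) - y1 mod 37 = 7 * (2 - 8) - 11 = 21

2P = (8, 21)


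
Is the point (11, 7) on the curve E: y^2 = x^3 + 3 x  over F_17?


Check whether y^2 = x^3 + 3 x + 0 (mod 17) for (x, y) = (11, 7).
LHS: y^2 = 7^2 mod 17 = 15
RHS: x^3 + 3 x + 0 = 11^3 + 3*11 + 0 mod 17 = 4
LHS != RHS

No, not on the curve


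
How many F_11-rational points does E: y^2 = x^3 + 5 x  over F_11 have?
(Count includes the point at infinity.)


For each x in F_11, count y with y^2 = x^3 + 5 x + 0 mod 11:
  x = 0: RHS = 0, y in [0]  -> 1 point(s)
  x = 3: RHS = 9, y in [3, 8]  -> 2 point(s)
  x = 6: RHS = 4, y in [2, 9]  -> 2 point(s)
  x = 7: RHS = 4, y in [2, 9]  -> 2 point(s)
  x = 9: RHS = 4, y in [2, 9]  -> 2 point(s)
  x = 10: RHS = 5, y in [4, 7]  -> 2 point(s)
Affine points: 11. Add the point at infinity: total = 12.

#E(F_11) = 12


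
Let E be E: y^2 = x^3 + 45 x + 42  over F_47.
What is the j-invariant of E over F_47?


Delta = -16(4 a^3 + 27 b^2) mod 47 = 5
-1728 * (4 a)^3 = -1728 * (4*45)^3 mod 47 = 8
j = 8 * 5^(-1) mod 47 = 11

j = 11 (mod 47)


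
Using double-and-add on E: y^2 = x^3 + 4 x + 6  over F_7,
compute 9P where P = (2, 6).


k = 9 = 1001_2 (binary, LSB first: 1001)
Double-and-add from P = (2, 6):
  bit 0 = 1: acc = O + (2, 6) = (2, 6)
  bit 1 = 0: acc unchanged = (2, 6)
  bit 2 = 0: acc unchanged = (2, 6)
  bit 3 = 1: acc = (2, 6) + (5, 5) = (4, 4)

9P = (4, 4)


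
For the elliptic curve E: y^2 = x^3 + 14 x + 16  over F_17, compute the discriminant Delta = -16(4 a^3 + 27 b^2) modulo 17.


4 a^3 + 27 b^2 = 4*14^3 + 27*16^2 = 10976 + 6912 = 17888
Delta = -16 * (17888) = -286208
Delta mod 17 = 4

Delta = 4 (mod 17)


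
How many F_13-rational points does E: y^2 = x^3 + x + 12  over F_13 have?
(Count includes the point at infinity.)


For each x in F_13, count y with y^2 = x^3 + 1 x + 12 mod 13:
  x = 0: RHS = 12, y in [5, 8]  -> 2 point(s)
  x = 1: RHS = 1, y in [1, 12]  -> 2 point(s)
  x = 2: RHS = 9, y in [3, 10]  -> 2 point(s)
  x = 3: RHS = 3, y in [4, 9]  -> 2 point(s)
  x = 5: RHS = 12, y in [5, 8]  -> 2 point(s)
  x = 6: RHS = 0, y in [0]  -> 1 point(s)
  x = 8: RHS = 12, y in [5, 8]  -> 2 point(s)
  x = 9: RHS = 9, y in [3, 10]  -> 2 point(s)
  x = 12: RHS = 10, y in [6, 7]  -> 2 point(s)
Affine points: 17. Add the point at infinity: total = 18.

#E(F_13) = 18


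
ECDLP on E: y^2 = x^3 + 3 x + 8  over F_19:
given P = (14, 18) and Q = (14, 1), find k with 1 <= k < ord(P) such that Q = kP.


Enumerate multiples of P until we hit Q = (14, 1):
  1P = (14, 18)
  2P = (11, 17)
  3P = (11, 2)
  4P = (14, 1)
Match found at i = 4.

k = 4


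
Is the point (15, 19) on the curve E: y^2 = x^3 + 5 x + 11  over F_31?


Check whether y^2 = x^3 + 5 x + 11 (mod 31) for (x, y) = (15, 19).
LHS: y^2 = 19^2 mod 31 = 20
RHS: x^3 + 5 x + 11 = 15^3 + 5*15 + 11 mod 31 = 20
LHS = RHS

Yes, on the curve


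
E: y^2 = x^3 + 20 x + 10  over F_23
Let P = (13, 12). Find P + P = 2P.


Doubling: s = (3 x1^2 + a) / (2 y1)
s = (3*13^2 + 20) / (2*12) mod 23 = 21
x3 = s^2 - 2 x1 mod 23 = 21^2 - 2*13 = 1
y3 = s (x1 - x3) - y1 mod 23 = 21 * (13 - 1) - 12 = 10

2P = (1, 10)


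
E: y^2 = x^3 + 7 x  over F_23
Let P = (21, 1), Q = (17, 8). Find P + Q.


P != Q, so use the chord formula.
s = (y2 - y1) / (x2 - x1) = (7) / (19) mod 23 = 4
x3 = s^2 - x1 - x2 mod 23 = 4^2 - 21 - 17 = 1
y3 = s (x1 - x3) - y1 mod 23 = 4 * (21 - 1) - 1 = 10

P + Q = (1, 10)


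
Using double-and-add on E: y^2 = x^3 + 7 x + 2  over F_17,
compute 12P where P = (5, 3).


k = 12 = 1100_2 (binary, LSB first: 0011)
Double-and-add from P = (5, 3):
  bit 0 = 0: acc unchanged = O
  bit 1 = 0: acc unchanged = O
  bit 2 = 1: acc = O + (11, 4) = (11, 4)
  bit 3 = 1: acc = (11, 4) + (8, 3) = (0, 11)

12P = (0, 11)


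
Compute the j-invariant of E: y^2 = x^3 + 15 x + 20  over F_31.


Delta = -16(4 a^3 + 27 b^2) mod 31 = 2
-1728 * (4 a)^3 = -1728 * (4*15)^3 mod 31 = 29
j = 29 * 2^(-1) mod 31 = 30

j = 30 (mod 31)


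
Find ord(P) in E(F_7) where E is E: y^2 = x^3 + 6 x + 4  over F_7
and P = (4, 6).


Compute successive multiples of P until we hit O:
  1P = (4, 6)
  2P = (0, 5)
  3P = (0, 2)
  4P = (4, 1)
  5P = O

ord(P) = 5


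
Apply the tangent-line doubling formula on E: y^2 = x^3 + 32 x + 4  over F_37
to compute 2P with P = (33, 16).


Doubling: s = (3 x1^2 + a) / (2 y1)
s = (3*33^2 + 32) / (2*16) mod 37 = 21
x3 = s^2 - 2 x1 mod 37 = 21^2 - 2*33 = 5
y3 = s (x1 - x3) - y1 mod 37 = 21 * (33 - 5) - 16 = 17

2P = (5, 17)


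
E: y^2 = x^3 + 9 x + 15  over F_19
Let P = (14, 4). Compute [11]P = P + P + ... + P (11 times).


k = 11 = 1011_2 (binary, LSB first: 1101)
Double-and-add from P = (14, 4):
  bit 0 = 1: acc = O + (14, 4) = (14, 4)
  bit 1 = 1: acc = (14, 4) + (11, 18) = (1, 5)
  bit 2 = 0: acc unchanged = (1, 5)
  bit 3 = 1: acc = (1, 5) + (4, 1) = (1, 14)

11P = (1, 14)


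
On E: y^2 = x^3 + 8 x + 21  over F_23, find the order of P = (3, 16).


Compute successive multiples of P until we hit O:
  1P = (3, 16)
  2P = (6, 3)
  3P = (20, 4)
  4P = (4, 5)
  5P = (22, 9)
  6P = (14, 5)
  7P = (7, 11)
  8P = (16, 6)
  ... (continuing to 19P)
  19P = O

ord(P) = 19


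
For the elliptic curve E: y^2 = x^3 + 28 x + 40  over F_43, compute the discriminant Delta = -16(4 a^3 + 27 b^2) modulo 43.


4 a^3 + 27 b^2 = 4*28^3 + 27*40^2 = 87808 + 43200 = 131008
Delta = -16 * (131008) = -2096128
Delta mod 43 = 36

Delta = 36 (mod 43)


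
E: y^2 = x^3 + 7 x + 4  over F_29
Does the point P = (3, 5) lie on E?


Check whether y^2 = x^3 + 7 x + 4 (mod 29) for (x, y) = (3, 5).
LHS: y^2 = 5^2 mod 29 = 25
RHS: x^3 + 7 x + 4 = 3^3 + 7*3 + 4 mod 29 = 23
LHS != RHS

No, not on the curve


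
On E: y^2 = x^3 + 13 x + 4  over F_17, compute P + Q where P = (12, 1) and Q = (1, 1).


P != Q, so use the chord formula.
s = (y2 - y1) / (x2 - x1) = (0) / (6) mod 17 = 0
x3 = s^2 - x1 - x2 mod 17 = 0^2 - 12 - 1 = 4
y3 = s (x1 - x3) - y1 mod 17 = 0 * (12 - 4) - 1 = 16

P + Q = (4, 16)


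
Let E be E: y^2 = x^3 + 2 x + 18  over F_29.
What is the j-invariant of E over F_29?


Delta = -16(4 a^3 + 27 b^2) mod 29 = 25
-1728 * (4 a)^3 = -1728 * (4*2)^3 mod 29 = 25
j = 25 * 25^(-1) mod 29 = 1

j = 1 (mod 29)


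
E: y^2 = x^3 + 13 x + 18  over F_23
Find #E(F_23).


For each x in F_23, count y with y^2 = x^3 + 13 x + 18 mod 23:
  x = 0: RHS = 18, y in [8, 15]  -> 2 point(s)
  x = 1: RHS = 9, y in [3, 20]  -> 2 point(s)
  x = 2: RHS = 6, y in [11, 12]  -> 2 point(s)
  x = 5: RHS = 1, y in [1, 22]  -> 2 point(s)
  x = 6: RHS = 13, y in [6, 17]  -> 2 point(s)
  x = 8: RHS = 13, y in [6, 17]  -> 2 point(s)
  x = 9: RHS = 13, y in [6, 17]  -> 2 point(s)
  x = 12: RHS = 16, y in [4, 19]  -> 2 point(s)
  x = 14: RHS = 0, y in [0]  -> 1 point(s)
  x = 15: RHS = 0, y in [0]  -> 1 point(s)
  x = 17: RHS = 0, y in [0]  -> 1 point(s)
  x = 18: RHS = 12, y in [9, 14]  -> 2 point(s)
  x = 22: RHS = 4, y in [2, 21]  -> 2 point(s)
Affine points: 23. Add the point at infinity: total = 24.

#E(F_23) = 24


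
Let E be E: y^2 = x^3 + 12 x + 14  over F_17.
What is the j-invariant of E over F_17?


Delta = -16(4 a^3 + 27 b^2) mod 17 = 15
-1728 * (4 a)^3 = -1728 * (4*12)^3 mod 17 = 8
j = 8 * 15^(-1) mod 17 = 13

j = 13 (mod 17)


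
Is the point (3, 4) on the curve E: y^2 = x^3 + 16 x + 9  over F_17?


Check whether y^2 = x^3 + 16 x + 9 (mod 17) for (x, y) = (3, 4).
LHS: y^2 = 4^2 mod 17 = 16
RHS: x^3 + 16 x + 9 = 3^3 + 16*3 + 9 mod 17 = 16
LHS = RHS

Yes, on the curve


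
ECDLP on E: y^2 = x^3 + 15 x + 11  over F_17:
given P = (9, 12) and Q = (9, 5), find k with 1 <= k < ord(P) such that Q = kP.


Enumerate multiples of P until we hit Q = (9, 5):
  1P = (9, 12)
  2P = (3, 10)
  3P = (7, 0)
  4P = (3, 7)
  5P = (9, 5)
Match found at i = 5.

k = 5


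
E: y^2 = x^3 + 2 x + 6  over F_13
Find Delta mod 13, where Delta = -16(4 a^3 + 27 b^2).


4 a^3 + 27 b^2 = 4*2^3 + 27*6^2 = 32 + 972 = 1004
Delta = -16 * (1004) = -16064
Delta mod 13 = 4

Delta = 4 (mod 13)


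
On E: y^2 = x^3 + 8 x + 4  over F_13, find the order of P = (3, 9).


Compute successive multiples of P until we hit O:
  1P = (3, 9)
  2P = (4, 10)
  3P = (7, 0)
  4P = (4, 3)
  5P = (3, 4)
  6P = O

ord(P) = 6


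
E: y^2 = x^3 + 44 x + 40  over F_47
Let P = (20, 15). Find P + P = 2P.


Doubling: s = (3 x1^2 + a) / (2 y1)
s = (3*20^2 + 44) / (2*15) mod 47 = 7
x3 = s^2 - 2 x1 mod 47 = 7^2 - 2*20 = 9
y3 = s (x1 - x3) - y1 mod 47 = 7 * (20 - 9) - 15 = 15

2P = (9, 15)


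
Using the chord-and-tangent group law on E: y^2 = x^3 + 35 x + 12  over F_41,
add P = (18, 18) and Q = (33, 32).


P != Q, so use the chord formula.
s = (y2 - y1) / (x2 - x1) = (14) / (15) mod 41 = 31
x3 = s^2 - x1 - x2 mod 41 = 31^2 - 18 - 33 = 8
y3 = s (x1 - x3) - y1 mod 41 = 31 * (18 - 8) - 18 = 5

P + Q = (8, 5)


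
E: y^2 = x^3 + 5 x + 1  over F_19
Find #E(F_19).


For each x in F_19, count y with y^2 = x^3 + 5 x + 1 mod 19:
  x = 0: RHS = 1, y in [1, 18]  -> 2 point(s)
  x = 1: RHS = 7, y in [8, 11]  -> 2 point(s)
  x = 2: RHS = 0, y in [0]  -> 1 point(s)
  x = 3: RHS = 5, y in [9, 10]  -> 2 point(s)
  x = 4: RHS = 9, y in [3, 16]  -> 2 point(s)
  x = 6: RHS = 0, y in [0]  -> 1 point(s)
  x = 10: RHS = 6, y in [5, 14]  -> 2 point(s)
  x = 11: RHS = 0, y in [0]  -> 1 point(s)
  x = 16: RHS = 16, y in [4, 15]  -> 2 point(s)
Affine points: 15. Add the point at infinity: total = 16.

#E(F_19) = 16


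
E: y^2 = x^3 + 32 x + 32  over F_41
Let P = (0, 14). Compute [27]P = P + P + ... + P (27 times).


k = 27 = 11011_2 (binary, LSB first: 11011)
Double-and-add from P = (0, 14):
  bit 0 = 1: acc = O + (0, 14) = (0, 14)
  bit 1 = 1: acc = (0, 14) + (8, 12) = (10, 9)
  bit 2 = 0: acc unchanged = (10, 9)
  bit 3 = 1: acc = (10, 9) + (20, 12) = (32, 9)
  bit 4 = 1: acc = (32, 9) + (3, 27) = (39, 1)

27P = (39, 1)


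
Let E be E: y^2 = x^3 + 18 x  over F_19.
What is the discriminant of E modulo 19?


4 a^3 + 27 b^2 = 4*18^3 + 27*0^2 = 23328 + 0 = 23328
Delta = -16 * (23328) = -373248
Delta mod 19 = 7

Delta = 7 (mod 19)


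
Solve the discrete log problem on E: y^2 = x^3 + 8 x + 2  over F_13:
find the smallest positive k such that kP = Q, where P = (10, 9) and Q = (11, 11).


Enumerate multiples of P until we hit Q = (11, 11):
  1P = (10, 9)
  2P = (3, 1)
  3P = (9, 7)
  4P = (11, 2)
  5P = (2, 0)
  6P = (11, 11)
Match found at i = 6.

k = 6


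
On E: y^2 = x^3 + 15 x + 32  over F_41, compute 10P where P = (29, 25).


k = 10 = 1010_2 (binary, LSB first: 0101)
Double-and-add from P = (29, 25):
  bit 0 = 0: acc unchanged = O
  bit 1 = 1: acc = O + (8, 34) = (8, 34)
  bit 2 = 0: acc unchanged = (8, 34)
  bit 3 = 1: acc = (8, 34) + (38, 40) = (18, 5)

10P = (18, 5)


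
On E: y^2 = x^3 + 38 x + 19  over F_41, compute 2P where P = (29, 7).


Doubling: s = (3 x1^2 + a) / (2 y1)
s = (3*29^2 + 38) / (2*7) mod 41 = 16
x3 = s^2 - 2 x1 mod 41 = 16^2 - 2*29 = 34
y3 = s (x1 - x3) - y1 mod 41 = 16 * (29 - 34) - 7 = 36

2P = (34, 36)


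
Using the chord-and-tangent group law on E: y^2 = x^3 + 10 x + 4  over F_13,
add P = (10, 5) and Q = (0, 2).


P != Q, so use the chord formula.
s = (y2 - y1) / (x2 - x1) = (10) / (3) mod 13 = 12
x3 = s^2 - x1 - x2 mod 13 = 12^2 - 10 - 0 = 4
y3 = s (x1 - x3) - y1 mod 13 = 12 * (10 - 4) - 5 = 2

P + Q = (4, 2)


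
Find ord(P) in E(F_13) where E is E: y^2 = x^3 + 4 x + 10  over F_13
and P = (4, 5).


Compute successive multiples of P until we hit O:
  1P = (4, 5)
  2P = (5, 8)
  3P = (0, 7)
  4P = (6, 9)
  5P = (7, 2)
  6P = (3, 7)
  7P = (10, 7)
  8P = (2, 0)
  ... (continuing to 16P)
  16P = O

ord(P) = 16


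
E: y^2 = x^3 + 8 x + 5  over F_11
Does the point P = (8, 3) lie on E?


Check whether y^2 = x^3 + 8 x + 5 (mod 11) for (x, y) = (8, 3).
LHS: y^2 = 3^2 mod 11 = 9
RHS: x^3 + 8 x + 5 = 8^3 + 8*8 + 5 mod 11 = 9
LHS = RHS

Yes, on the curve


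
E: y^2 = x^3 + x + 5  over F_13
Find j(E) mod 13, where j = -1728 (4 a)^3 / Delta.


Delta = -16(4 a^3 + 27 b^2) mod 13 = 4
-1728 * (4 a)^3 = -1728 * (4*1)^3 mod 13 = 12
j = 12 * 4^(-1) mod 13 = 3

j = 3 (mod 13)


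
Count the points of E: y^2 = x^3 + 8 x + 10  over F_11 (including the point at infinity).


For each x in F_11, count y with y^2 = x^3 + 8 x + 10 mod 11:
  x = 2: RHS = 1, y in [1, 10]  -> 2 point(s)
  x = 8: RHS = 3, y in [5, 6]  -> 2 point(s)
  x = 10: RHS = 1, y in [1, 10]  -> 2 point(s)
Affine points: 6. Add the point at infinity: total = 7.

#E(F_11) = 7


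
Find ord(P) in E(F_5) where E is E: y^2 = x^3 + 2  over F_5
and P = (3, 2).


Compute successive multiples of P until we hit O:
  1P = (3, 2)
  2P = (3, 3)
  3P = O

ord(P) = 3


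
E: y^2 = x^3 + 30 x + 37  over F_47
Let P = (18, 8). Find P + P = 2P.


Doubling: s = (3 x1^2 + a) / (2 y1)
s = (3*18^2 + 30) / (2*8) mod 47 = 45
x3 = s^2 - 2 x1 mod 47 = 45^2 - 2*18 = 15
y3 = s (x1 - x3) - y1 mod 47 = 45 * (18 - 15) - 8 = 33

2P = (15, 33)


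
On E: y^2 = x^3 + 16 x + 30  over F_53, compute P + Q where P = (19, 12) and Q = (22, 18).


P != Q, so use the chord formula.
s = (y2 - y1) / (x2 - x1) = (6) / (3) mod 53 = 2
x3 = s^2 - x1 - x2 mod 53 = 2^2 - 19 - 22 = 16
y3 = s (x1 - x3) - y1 mod 53 = 2 * (19 - 16) - 12 = 47

P + Q = (16, 47)


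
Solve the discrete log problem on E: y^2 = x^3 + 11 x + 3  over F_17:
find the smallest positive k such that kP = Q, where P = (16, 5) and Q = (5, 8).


Enumerate multiples of P until we hit Q = (5, 8):
  1P = (16, 5)
  2P = (6, 9)
  3P = (4, 14)
  4P = (5, 8)
Match found at i = 4.

k = 4


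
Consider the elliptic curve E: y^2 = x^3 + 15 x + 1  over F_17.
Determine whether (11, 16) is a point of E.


Check whether y^2 = x^3 + 15 x + 1 (mod 17) for (x, y) = (11, 16).
LHS: y^2 = 16^2 mod 17 = 1
RHS: x^3 + 15 x + 1 = 11^3 + 15*11 + 1 mod 17 = 1
LHS = RHS

Yes, on the curve


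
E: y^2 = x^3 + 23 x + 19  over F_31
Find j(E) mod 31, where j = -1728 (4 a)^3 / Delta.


Delta = -16(4 a^3 + 27 b^2) mod 31 = 10
-1728 * (4 a)^3 = -1728 * (4*23)^3 mod 31 = 23
j = 23 * 10^(-1) mod 31 = 24

j = 24 (mod 31)


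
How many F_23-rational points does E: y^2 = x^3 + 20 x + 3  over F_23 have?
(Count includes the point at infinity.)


For each x in F_23, count y with y^2 = x^3 + 20 x + 3 mod 23:
  x = 0: RHS = 3, y in [7, 16]  -> 2 point(s)
  x = 1: RHS = 1, y in [1, 22]  -> 2 point(s)
  x = 4: RHS = 9, y in [3, 20]  -> 2 point(s)
  x = 7: RHS = 3, y in [7, 16]  -> 2 point(s)
  x = 8: RHS = 8, y in [10, 13]  -> 2 point(s)
  x = 11: RHS = 13, y in [6, 17]  -> 2 point(s)
  x = 12: RHS = 16, y in [4, 19]  -> 2 point(s)
  x = 16: RHS = 3, y in [7, 16]  -> 2 point(s)
  x = 17: RHS = 12, y in [9, 14]  -> 2 point(s)
  x = 18: RHS = 8, y in [10, 13]  -> 2 point(s)
  x = 20: RHS = 8, y in [10, 13]  -> 2 point(s)
  x = 21: RHS = 1, y in [1, 22]  -> 2 point(s)
Affine points: 24. Add the point at infinity: total = 25.

#E(F_23) = 25


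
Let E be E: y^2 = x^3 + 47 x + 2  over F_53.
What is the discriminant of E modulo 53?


4 a^3 + 27 b^2 = 4*47^3 + 27*2^2 = 415292 + 108 = 415400
Delta = -16 * (415400) = -6646400
Delta mod 53 = 12

Delta = 12 (mod 53)


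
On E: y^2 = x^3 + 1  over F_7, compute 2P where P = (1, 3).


k = 2 = 10_2 (binary, LSB first: 01)
Double-and-add from P = (1, 3):
  bit 0 = 0: acc unchanged = O
  bit 1 = 1: acc = O + (0, 1) = (0, 1)

2P = (0, 1)


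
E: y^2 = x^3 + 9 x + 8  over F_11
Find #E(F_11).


For each x in F_11, count y with y^2 = x^3 + 9 x + 8 mod 11:
  x = 2: RHS = 1, y in [1, 10]  -> 2 point(s)
  x = 4: RHS = 9, y in [3, 8]  -> 2 point(s)
  x = 6: RHS = 3, y in [5, 6]  -> 2 point(s)
  x = 8: RHS = 9, y in [3, 8]  -> 2 point(s)
  x = 9: RHS = 4, y in [2, 9]  -> 2 point(s)
  x = 10: RHS = 9, y in [3, 8]  -> 2 point(s)
Affine points: 12. Add the point at infinity: total = 13.

#E(F_11) = 13


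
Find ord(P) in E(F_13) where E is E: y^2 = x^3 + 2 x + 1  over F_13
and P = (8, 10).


Compute successive multiples of P until we hit O:
  1P = (8, 10)
  2P = (1, 2)
  3P = (0, 1)
  4P = (2, 0)
  5P = (0, 12)
  6P = (1, 11)
  7P = (8, 3)
  8P = O

ord(P) = 8


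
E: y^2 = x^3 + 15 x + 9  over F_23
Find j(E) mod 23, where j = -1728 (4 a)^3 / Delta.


Delta = -16(4 a^3 + 27 b^2) mod 23 = 7
-1728 * (4 a)^3 = -1728 * (4*15)^3 mod 23 = 2
j = 2 * 7^(-1) mod 23 = 20

j = 20 (mod 23)


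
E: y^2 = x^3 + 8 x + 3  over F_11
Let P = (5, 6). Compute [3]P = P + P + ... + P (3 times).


k = 3 = 11_2 (binary, LSB first: 11)
Double-and-add from P = (5, 6):
  bit 0 = 1: acc = O + (5, 6) = (5, 6)
  bit 1 = 1: acc = (5, 6) + (4, 0) = (5, 5)

3P = (5, 5)


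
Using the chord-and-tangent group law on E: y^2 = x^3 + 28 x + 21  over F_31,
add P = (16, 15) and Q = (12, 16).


P != Q, so use the chord formula.
s = (y2 - y1) / (x2 - x1) = (1) / (27) mod 31 = 23
x3 = s^2 - x1 - x2 mod 31 = 23^2 - 16 - 12 = 5
y3 = s (x1 - x3) - y1 mod 31 = 23 * (16 - 5) - 15 = 21

P + Q = (5, 21)


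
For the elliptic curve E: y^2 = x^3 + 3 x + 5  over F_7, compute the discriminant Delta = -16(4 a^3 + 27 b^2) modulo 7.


4 a^3 + 27 b^2 = 4*3^3 + 27*5^2 = 108 + 675 = 783
Delta = -16 * (783) = -12528
Delta mod 7 = 2

Delta = 2 (mod 7)


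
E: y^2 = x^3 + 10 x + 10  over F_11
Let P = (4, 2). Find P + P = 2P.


Doubling: s = (3 x1^2 + a) / (2 y1)
s = (3*4^2 + 10) / (2*2) mod 11 = 9
x3 = s^2 - 2 x1 mod 11 = 9^2 - 2*4 = 7
y3 = s (x1 - x3) - y1 mod 11 = 9 * (4 - 7) - 2 = 4

2P = (7, 4)


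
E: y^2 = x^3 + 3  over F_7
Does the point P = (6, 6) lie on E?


Check whether y^2 = x^3 + 0 x + 3 (mod 7) for (x, y) = (6, 6).
LHS: y^2 = 6^2 mod 7 = 1
RHS: x^3 + 0 x + 3 = 6^3 + 0*6 + 3 mod 7 = 2
LHS != RHS

No, not on the curve


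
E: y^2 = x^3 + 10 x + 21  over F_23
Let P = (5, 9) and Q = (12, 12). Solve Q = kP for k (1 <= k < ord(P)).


Enumerate multiples of P until we hit Q = (12, 12):
  1P = (5, 9)
  2P = (3, 3)
  3P = (1, 3)
  4P = (2, 7)
  5P = (19, 20)
  6P = (11, 6)
  7P = (13, 18)
  8P = (21, 19)
  9P = (15, 2)
  10P = (12, 12)
Match found at i = 10.

k = 10


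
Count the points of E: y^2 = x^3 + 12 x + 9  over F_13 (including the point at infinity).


For each x in F_13, count y with y^2 = x^3 + 12 x + 9 mod 13:
  x = 0: RHS = 9, y in [3, 10]  -> 2 point(s)
  x = 1: RHS = 9, y in [3, 10]  -> 2 point(s)
  x = 4: RHS = 4, y in [2, 11]  -> 2 point(s)
  x = 5: RHS = 12, y in [5, 8]  -> 2 point(s)
  x = 9: RHS = 1, y in [1, 12]  -> 2 point(s)
  x = 11: RHS = 3, y in [4, 9]  -> 2 point(s)
  x = 12: RHS = 9, y in [3, 10]  -> 2 point(s)
Affine points: 14. Add the point at infinity: total = 15.

#E(F_13) = 15


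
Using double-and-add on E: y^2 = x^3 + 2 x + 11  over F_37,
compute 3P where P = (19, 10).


k = 3 = 11_2 (binary, LSB first: 11)
Double-and-add from P = (19, 10):
  bit 0 = 1: acc = O + (19, 10) = (19, 10)
  bit 1 = 1: acc = (19, 10) + (26, 8) = (17, 0)

3P = (17, 0)


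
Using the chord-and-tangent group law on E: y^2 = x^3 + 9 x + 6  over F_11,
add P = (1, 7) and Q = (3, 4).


P != Q, so use the chord formula.
s = (y2 - y1) / (x2 - x1) = (8) / (2) mod 11 = 4
x3 = s^2 - x1 - x2 mod 11 = 4^2 - 1 - 3 = 1
y3 = s (x1 - x3) - y1 mod 11 = 4 * (1 - 1) - 7 = 4

P + Q = (1, 4)


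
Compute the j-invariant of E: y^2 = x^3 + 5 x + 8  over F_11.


Delta = -16(4 a^3 + 27 b^2) mod 11 = 3
-1728 * (4 a)^3 = -1728 * (4*5)^3 mod 11 = 8
j = 8 * 3^(-1) mod 11 = 10

j = 10 (mod 11)


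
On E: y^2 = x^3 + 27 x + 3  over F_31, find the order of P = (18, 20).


Compute successive multiples of P until we hit O:
  1P = (18, 20)
  2P = (9, 18)
  3P = (14, 5)
  4P = (15, 30)
  5P = (16, 25)
  6P = (11, 9)
  7P = (7, 15)
  8P = (8, 24)
  ... (continuing to 42P)
  42P = O

ord(P) = 42


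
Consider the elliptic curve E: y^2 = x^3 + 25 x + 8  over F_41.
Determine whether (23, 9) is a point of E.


Check whether y^2 = x^3 + 25 x + 8 (mod 41) for (x, y) = (23, 9).
LHS: y^2 = 9^2 mod 41 = 40
RHS: x^3 + 25 x + 8 = 23^3 + 25*23 + 8 mod 41 = 40
LHS = RHS

Yes, on the curve


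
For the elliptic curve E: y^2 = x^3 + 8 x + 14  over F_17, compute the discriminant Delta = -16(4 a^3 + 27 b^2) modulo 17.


4 a^3 + 27 b^2 = 4*8^3 + 27*14^2 = 2048 + 5292 = 7340
Delta = -16 * (7340) = -117440
Delta mod 17 = 13

Delta = 13 (mod 17)


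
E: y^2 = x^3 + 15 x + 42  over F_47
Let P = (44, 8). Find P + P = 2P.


Doubling: s = (3 x1^2 + a) / (2 y1)
s = (3*44^2 + 15) / (2*8) mod 47 = 32
x3 = s^2 - 2 x1 mod 47 = 32^2 - 2*44 = 43
y3 = s (x1 - x3) - y1 mod 47 = 32 * (44 - 43) - 8 = 24

2P = (43, 24)


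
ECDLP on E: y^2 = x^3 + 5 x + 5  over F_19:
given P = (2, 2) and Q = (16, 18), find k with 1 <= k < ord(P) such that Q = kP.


Enumerate multiples of P until we hit Q = (16, 18):
  1P = (2, 2)
  2P = (1, 7)
  3P = (3, 3)
  4P = (15, 4)
  5P = (0, 10)
  6P = (14, 8)
  7P = (8, 14)
  8P = (13, 14)
  9P = (11, 2)
  10P = (6, 17)
  11P = (12, 8)
  12P = (16, 1)
  13P = (17, 14)
  14P = (9, 0)
  15P = (17, 5)
  16P = (16, 18)
Match found at i = 16.

k = 16


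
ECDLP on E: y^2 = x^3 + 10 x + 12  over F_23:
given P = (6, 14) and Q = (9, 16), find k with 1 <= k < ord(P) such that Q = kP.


Enumerate multiples of P until we hit Q = (9, 16):
  1P = (6, 14)
  2P = (4, 1)
  3P = (15, 8)
  4P = (5, 16)
  5P = (16, 6)
  6P = (9, 16)
Match found at i = 6.

k = 6


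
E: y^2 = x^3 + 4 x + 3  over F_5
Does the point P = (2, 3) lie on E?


Check whether y^2 = x^3 + 4 x + 3 (mod 5) for (x, y) = (2, 3).
LHS: y^2 = 3^2 mod 5 = 4
RHS: x^3 + 4 x + 3 = 2^3 + 4*2 + 3 mod 5 = 4
LHS = RHS

Yes, on the curve


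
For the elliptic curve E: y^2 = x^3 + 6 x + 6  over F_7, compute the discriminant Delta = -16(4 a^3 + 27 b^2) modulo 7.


4 a^3 + 27 b^2 = 4*6^3 + 27*6^2 = 864 + 972 = 1836
Delta = -16 * (1836) = -29376
Delta mod 7 = 3

Delta = 3 (mod 7)


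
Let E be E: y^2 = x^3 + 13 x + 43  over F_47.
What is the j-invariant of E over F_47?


Delta = -16(4 a^3 + 27 b^2) mod 47 = 13
-1728 * (4 a)^3 = -1728 * (4*13)^3 mod 47 = 12
j = 12 * 13^(-1) mod 47 = 19

j = 19 (mod 47)


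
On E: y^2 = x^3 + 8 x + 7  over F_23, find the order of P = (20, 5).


Compute successive multiples of P until we hit O:
  1P = (20, 5)
  2P = (1, 4)
  3P = (15, 11)
  4P = (6, 15)
  5P = (13, 13)
  6P = (19, 7)
  7P = (11, 0)
  8P = (19, 16)
  ... (continuing to 14P)
  14P = O

ord(P) = 14


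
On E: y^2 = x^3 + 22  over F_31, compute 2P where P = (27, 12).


Doubling: s = (3 x1^2 + a) / (2 y1)
s = (3*27^2 + 0) / (2*12) mod 31 = 2
x3 = s^2 - 2 x1 mod 31 = 2^2 - 2*27 = 12
y3 = s (x1 - x3) - y1 mod 31 = 2 * (27 - 12) - 12 = 18

2P = (12, 18)


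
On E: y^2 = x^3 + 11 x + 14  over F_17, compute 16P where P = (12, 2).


k = 16 = 10000_2 (binary, LSB first: 00001)
Double-and-add from P = (12, 2):
  bit 0 = 0: acc unchanged = O
  bit 1 = 0: acc unchanged = O
  bit 2 = 0: acc unchanged = O
  bit 3 = 0: acc unchanged = O
  bit 4 = 1: acc = O + (1, 14) = (1, 14)

16P = (1, 14)


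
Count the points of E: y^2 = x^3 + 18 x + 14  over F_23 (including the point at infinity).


For each x in F_23, count y with y^2 = x^3 + 18 x + 14 mod 23:
  x = 2: RHS = 12, y in [9, 14]  -> 2 point(s)
  x = 3: RHS = 3, y in [7, 16]  -> 2 point(s)
  x = 4: RHS = 12, y in [9, 14]  -> 2 point(s)
  x = 6: RHS = 16, y in [4, 19]  -> 2 point(s)
  x = 7: RHS = 0, y in [0]  -> 1 point(s)
  x = 8: RHS = 3, y in [7, 16]  -> 2 point(s)
  x = 9: RHS = 8, y in [10, 13]  -> 2 point(s)
  x = 11: RHS = 2, y in [5, 18]  -> 2 point(s)
  x = 12: RHS = 3, y in [7, 16]  -> 2 point(s)
  x = 15: RHS = 2, y in [5, 18]  -> 2 point(s)
  x = 17: RHS = 12, y in [9, 14]  -> 2 point(s)
  x = 18: RHS = 6, y in [11, 12]  -> 2 point(s)
  x = 19: RHS = 16, y in [4, 19]  -> 2 point(s)
  x = 20: RHS = 2, y in [5, 18]  -> 2 point(s)
  x = 21: RHS = 16, y in [4, 19]  -> 2 point(s)
  x = 22: RHS = 18, y in [8, 15]  -> 2 point(s)
Affine points: 31. Add the point at infinity: total = 32.

#E(F_23) = 32


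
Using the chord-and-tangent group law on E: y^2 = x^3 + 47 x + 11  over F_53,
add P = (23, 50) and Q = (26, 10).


P != Q, so use the chord formula.
s = (y2 - y1) / (x2 - x1) = (13) / (3) mod 53 = 22
x3 = s^2 - x1 - x2 mod 53 = 22^2 - 23 - 26 = 11
y3 = s (x1 - x3) - y1 mod 53 = 22 * (23 - 11) - 50 = 2

P + Q = (11, 2)


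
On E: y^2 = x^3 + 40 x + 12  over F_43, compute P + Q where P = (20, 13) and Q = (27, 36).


P != Q, so use the chord formula.
s = (y2 - y1) / (x2 - x1) = (23) / (7) mod 43 = 34
x3 = s^2 - x1 - x2 mod 43 = 34^2 - 20 - 27 = 34
y3 = s (x1 - x3) - y1 mod 43 = 34 * (20 - 34) - 13 = 27

P + Q = (34, 27)


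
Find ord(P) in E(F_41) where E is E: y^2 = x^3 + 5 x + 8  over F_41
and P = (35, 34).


Compute successive multiples of P until we hit O:
  1P = (35, 34)
  2P = (10, 19)
  3P = (39, 21)
  4P = (16, 17)
  5P = (0, 34)
  6P = (6, 7)
  7P = (23, 21)
  8P = (34, 32)
  ... (continuing to 40P)
  40P = O

ord(P) = 40


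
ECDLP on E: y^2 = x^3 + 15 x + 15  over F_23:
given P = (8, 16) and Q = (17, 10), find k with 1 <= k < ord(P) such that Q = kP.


Enumerate multiples of P until we hit Q = (17, 10):
  1P = (8, 16)
  2P = (7, 7)
  3P = (20, 14)
  4P = (11, 19)
  5P = (5, 10)
  6P = (14, 18)
  7P = (19, 11)
  8P = (4, 1)
  9P = (15, 21)
  10P = (16, 21)
  11P = (17, 10)
Match found at i = 11.

k = 11


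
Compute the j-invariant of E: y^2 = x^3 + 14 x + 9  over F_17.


Delta = -16(4 a^3 + 27 b^2) mod 17 = 5
-1728 * (4 a)^3 = -1728 * (4*14)^3 mod 17 = 2
j = 2 * 5^(-1) mod 17 = 14

j = 14 (mod 17)


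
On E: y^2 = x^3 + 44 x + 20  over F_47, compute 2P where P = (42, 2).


Doubling: s = (3 x1^2 + a) / (2 y1)
s = (3*42^2 + 44) / (2*2) mod 47 = 18
x3 = s^2 - 2 x1 mod 47 = 18^2 - 2*42 = 5
y3 = s (x1 - x3) - y1 mod 47 = 18 * (42 - 5) - 2 = 6

2P = (5, 6)


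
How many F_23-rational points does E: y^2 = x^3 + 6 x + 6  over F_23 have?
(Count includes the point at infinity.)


For each x in F_23, count y with y^2 = x^3 + 6 x + 6 mod 23:
  x = 0: RHS = 6, y in [11, 12]  -> 2 point(s)
  x = 1: RHS = 13, y in [6, 17]  -> 2 point(s)
  x = 2: RHS = 3, y in [7, 16]  -> 2 point(s)
  x = 4: RHS = 2, y in [5, 18]  -> 2 point(s)
  x = 5: RHS = 0, y in [0]  -> 1 point(s)
  x = 7: RHS = 0, y in [0]  -> 1 point(s)
  x = 10: RHS = 8, y in [10, 13]  -> 2 point(s)
  x = 11: RHS = 0, y in [0]  -> 1 point(s)
  x = 12: RHS = 12, y in [9, 14]  -> 2 point(s)
  x = 13: RHS = 4, y in [2, 21]  -> 2 point(s)
  x = 16: RHS = 12, y in [9, 14]  -> 2 point(s)
  x = 18: RHS = 12, y in [9, 14]  -> 2 point(s)
  x = 21: RHS = 9, y in [3, 20]  -> 2 point(s)
Affine points: 23. Add the point at infinity: total = 24.

#E(F_23) = 24
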